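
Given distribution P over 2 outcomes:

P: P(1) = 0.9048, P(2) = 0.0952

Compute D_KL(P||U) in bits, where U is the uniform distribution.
0.5464 bits

U(i) = 1/2 for all i

D_KL(P||U) = Σ P(x) log₂(P(x) / (1/2))
           = Σ P(x) log₂(P(x)) + log₂(2)
           = log₂(2) - H(P)

H(P) = -Σ P(x) log₂(P(x)):
  -P(1)·log₂(P(1)) = -(0.9048)·log₂(0.9048) = 0.13059
  -P(2)·log₂(P(2)) = -(0.0952)·log₂(0.0952) = 0.32300
H(P) = 0.13059 + 0.32300 = 0.45359 bits

log₂(2) = 1.00000 bits

D_KL(P||U) = 1.00000 - 0.45359 = 0.54641 ≈ 0.5464 bits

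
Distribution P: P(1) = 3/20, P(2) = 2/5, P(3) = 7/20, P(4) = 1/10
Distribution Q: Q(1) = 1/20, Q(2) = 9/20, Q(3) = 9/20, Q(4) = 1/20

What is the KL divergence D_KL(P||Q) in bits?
0.1429 bits

D_KL(P||Q) = Σ P(x) log₂(P(x)/Q(x))

Computing term by term:
  P(1)·log₂(P(1)/Q(1)) = (3/20)·log₂((3/20)/(1/20)) = 0.23774
  P(2)·log₂(P(2)/Q(2)) = (2/5)·log₂((2/5)/(9/20)) = -0.06797
  P(3)·log₂(P(3)/Q(3)) = (7/20)·log₂((7/20)/(9/20)) = -0.12690
  P(4)·log₂(P(4)/Q(4)) = (1/10)·log₂((1/10)/(1/20)) = 0.10000

D_KL(P||Q) = 0.23774 - 0.06797 - 0.12690 + 0.10000 = 0.14287 ≈ 0.1429 bits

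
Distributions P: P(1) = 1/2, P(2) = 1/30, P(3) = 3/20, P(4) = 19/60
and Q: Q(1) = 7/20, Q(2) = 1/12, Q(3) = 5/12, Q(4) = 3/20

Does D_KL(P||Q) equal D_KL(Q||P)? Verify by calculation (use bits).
D_KL(P||Q) = 0.3335 bits, D_KL(Q||P) = 0.3825 bits. No — D_KL(P||Q) ≠ D_KL(Q||P) for this pair.

D_KL(P||Q) = Σ P(x) log₂(P(x)/Q(x))

Computing term by term:
  P(1)·log₂(P(1)/Q(1)) = (1/2)·log₂((1/2)/(7/20)) = 0.25729
  P(2)·log₂(P(2)/Q(2)) = (1/30)·log₂((1/30)/(1/12)) = -0.04406
  P(3)·log₂(P(3)/Q(3)) = (3/20)·log₂((3/20)/(5/12)) = -0.22109
  P(4)·log₂(P(4)/Q(4)) = (19/60)·log₂((19/60)/(3/20)) = 0.34137

D_KL(P||Q) = 0.25729 - 0.04406 - 0.22109 + 0.34137 = 0.33351 ≈ 0.3335 bits

D_KL(Q||P) = Σ Q(x) log₂(Q(x)/P(x))

Computing term by term:
  Q(1)·log₂(Q(1)/P(1)) = (7/20)·log₂((7/20)/(1/2)) = -0.18010
  Q(2)·log₂(Q(2)/P(2)) = (1/12)·log₂((1/12)/(1/30)) = 0.11016
  Q(3)·log₂(Q(3)/P(3)) = (5/12)·log₂((5/12)/(3/20)) = 0.61414
  Q(4)·log₂(Q(4)/P(4)) = (3/20)·log₂((3/20)/(19/60)) = -0.16170

D_KL(Q||P) = -0.18010 + 0.11016 + 0.61414 - 0.16170 = 0.38250 ≈ 0.3825 bits

These are NOT equal (difference: 0.0490 bits). KL divergence is asymmetric: D_KL(P||Q) ≠ D_KL(Q||P) in general.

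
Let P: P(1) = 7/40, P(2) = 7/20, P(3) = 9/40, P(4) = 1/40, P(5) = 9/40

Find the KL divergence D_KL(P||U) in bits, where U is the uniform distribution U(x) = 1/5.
0.2503 bits

U(i) = 1/5 for all i

D_KL(P||U) = Σ P(x) log₂(P(x) / (1/5))
           = Σ P(x) log₂(P(x)) + log₂(5)
           = log₂(5) - H(P)

H(P) = -Σ P(x) log₂(P(x)):
  -P(1)·log₂(P(1)) = -(7/40)·log₂(7/40) = 0.44005
  -P(2)·log₂(P(2)) = -(7/20)·log₂(7/20) = 0.53010
  -P(3)·log₂(P(3)) = -(9/40)·log₂(9/40) = 0.48420
  -P(4)·log₂(P(4)) = -(1/40)·log₂(1/40) = 0.13305
  -P(5)·log₂(P(5)) = -(9/40)·log₂(9/40) = 0.48420
H(P) = 0.44005 + 0.53010 + 0.48420 + 0.13305 + 0.48420 = 2.07160 bits

log₂(5) = 2.32193 bits

D_KL(P||U) = 2.32193 - 2.07160 = 0.25033 ≈ 0.2503 bits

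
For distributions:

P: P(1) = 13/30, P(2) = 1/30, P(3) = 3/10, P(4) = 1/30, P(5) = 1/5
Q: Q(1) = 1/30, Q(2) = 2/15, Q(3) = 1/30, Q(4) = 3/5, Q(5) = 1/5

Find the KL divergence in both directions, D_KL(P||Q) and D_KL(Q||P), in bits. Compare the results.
D_KL(P||Q) = 2.3488 bits, D_KL(Q||P) = 2.5396 bits. D_KL(Q||P) is larger than D_KL(P||Q) by 0.1908 bits; the two directions differ.

D_KL(P||Q) = Σ P(x) log₂(P(x)/Q(x))

Computing term by term:
  P(1)·log₂(P(1)/Q(1)) = (13/30)·log₂((13/30)/(1/30)) = 1.60352
  P(2)·log₂(P(2)/Q(2)) = (1/30)·log₂((1/30)/(2/15)) = -0.06667
  P(3)·log₂(P(3)/Q(3)) = (3/10)·log₂((3/10)/(1/30)) = 0.95098
  P(4)·log₂(P(4)/Q(4)) = (1/30)·log₂((1/30)/(3/5)) = -0.13900
  P(5)·log₂(P(5)/Q(5)) = (1/5)·log₂((1/5)/(1/5)) = 0.00000

D_KL(P||Q) = 1.60352 - 0.06667 + 0.95098 - 0.13900 + 0.00000 = 2.34883 ≈ 2.3488 bits

D_KL(Q||P) = Σ Q(x) log₂(Q(x)/P(x))

Computing term by term:
  Q(1)·log₂(Q(1)/P(1)) = (1/30)·log₂((1/30)/(13/30)) = -0.12335
  Q(2)·log₂(Q(2)/P(2)) = (2/15)·log₂((2/15)/(1/30)) = 0.26667
  Q(3)·log₂(Q(3)/P(3)) = (1/30)·log₂((1/30)/(3/10)) = -0.10566
  Q(4)·log₂(Q(4)/P(4)) = (3/5)·log₂((3/5)/(1/30)) = 2.50196
  Q(5)·log₂(Q(5)/P(5)) = (1/5)·log₂((1/5)/(1/5)) = 0.00000

D_KL(Q||P) = -0.12335 + 0.26667 - 0.10566 + 2.50196 + 0.00000 = 2.53962 ≈ 2.5396 bits

These are NOT equal (difference: 0.1908 bits). KL divergence is asymmetric: D_KL(P||Q) ≠ D_KL(Q||P) in general.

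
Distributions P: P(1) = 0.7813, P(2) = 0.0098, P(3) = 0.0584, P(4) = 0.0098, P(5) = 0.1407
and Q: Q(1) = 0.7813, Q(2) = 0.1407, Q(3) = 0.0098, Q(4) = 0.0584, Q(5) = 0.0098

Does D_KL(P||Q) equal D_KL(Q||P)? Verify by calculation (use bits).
D_KL(P||Q) = 0.6283 bits, D_KL(Q||P) = 0.6283 bits. Yes — for this pair D_KL(P||Q) = D_KL(Q||P).

D_KL(P||Q) = Σ P(x) log₂(P(x)/Q(x))

Computing term by term:
  P(1)·log₂(P(1)/Q(1)) = 0.7813·log₂(0.7813/0.7813) = 0.00000
  P(2)·log₂(P(2)/Q(2)) = 0.0098·log₂(0.0098/0.1407) = -0.03767
  P(3)·log₂(P(3)/Q(3)) = 0.0584·log₂(0.0584/0.0098) = 0.15039
  P(4)·log₂(P(4)/Q(4)) = 0.0098·log₂(0.0098/0.0584) = -0.02524
  P(5)·log₂(P(5)/Q(5)) = 0.1407·log₂(0.1407/0.0098) = 0.54081

D_KL(P||Q) = 0.00000 - 0.03767 + 0.15039 - 0.02524 + 0.54081 = 0.62829 ≈ 0.6283 bits

D_KL(Q||P) = Σ Q(x) log₂(Q(x)/P(x))

Computing term by term:
  Q(1)·log₂(Q(1)/P(1)) = 0.7813·log₂(0.7813/0.7813) = 0.00000
  Q(2)·log₂(Q(2)/P(2)) = 0.1407·log₂(0.1407/0.0098) = 0.54081
  Q(3)·log₂(Q(3)/P(3)) = 0.0098·log₂(0.0098/0.0584) = -0.02524
  Q(4)·log₂(Q(4)/P(4)) = 0.0584·log₂(0.0584/0.0098) = 0.15039
  Q(5)·log₂(Q(5)/P(5)) = 0.0098·log₂(0.0098/0.1407) = -0.03767

D_KL(Q||P) = 0.00000 + 0.54081 - 0.02524 + 0.15039 - 0.03767 = 0.62829 ≈ 0.6283 bits

These ARE equal here. Q is P with outcomes relabeled (Q(2) = P(5), Q(3) = P(4), Q(4) = P(3), Q(5) = P(2)) by a relabeling that is its own inverse, so the two sums contain exactly the same terms in a different order. This is a special case — KL divergence is not symmetric in general: D_KL(P||Q) ≠ D_KL(Q||P) for most P, Q.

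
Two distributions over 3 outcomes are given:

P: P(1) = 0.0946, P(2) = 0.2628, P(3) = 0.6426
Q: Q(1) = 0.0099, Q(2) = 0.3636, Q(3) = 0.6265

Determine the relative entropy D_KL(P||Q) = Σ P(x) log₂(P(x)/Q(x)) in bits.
0.2085 bits

D_KL(P||Q) = Σ P(x) log₂(P(x)/Q(x))

Computing term by term:
  P(1)·log₂(P(1)/Q(1)) = 0.0946·log₂(0.0946/0.0099) = 0.30805
  P(2)·log₂(P(2)/Q(2)) = 0.2628·log₂(0.2628/0.3636) = -0.12309
  P(3)·log₂(P(3)/Q(3)) = 0.6426·log₂(0.6426/0.6265) = 0.02352

D_KL(P||Q) = 0.30805 - 0.12309 + 0.02352 = 0.20848 ≈ 0.2085 bits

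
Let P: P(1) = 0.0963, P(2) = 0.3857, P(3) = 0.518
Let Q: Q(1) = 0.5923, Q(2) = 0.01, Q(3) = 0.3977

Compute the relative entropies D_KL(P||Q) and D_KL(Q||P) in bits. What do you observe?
D_KL(P||Q) = 1.9775 bits, D_KL(Q||P) = 1.3479 bits. The two directions give different values (D_KL(P||Q) exceeds D_KL(Q||P) by 0.6296 bits): KL divergence is asymmetric.

D_KL(P||Q) = Σ P(x) log₂(P(x)/Q(x))

Computing term by term:
  P(1)·log₂(P(1)/Q(1)) = 0.0963·log₂(0.0963/0.5923) = -0.25238
  P(2)·log₂(P(2)/Q(2)) = 0.3857·log₂(0.3857/0.01) = 2.03241
  P(3)·log₂(P(3)/Q(3)) = 0.518·log₂(0.518/0.3977) = 0.19750

D_KL(P||Q) = -0.25238 + 2.03241 + 0.19750 = 1.97753 ≈ 1.9775 bits

D_KL(Q||P) = Σ Q(x) log₂(Q(x)/P(x))

Computing term by term:
  Q(1)·log₂(Q(1)/P(1)) = 0.5923·log₂(0.5923/0.0963) = 1.55225
  Q(2)·log₂(Q(2)/P(2)) = 0.01·log₂(0.01/0.3857) = -0.05269
  Q(3)·log₂(Q(3)/P(3)) = 0.3977·log₂(0.3977/0.518) = -0.15163

D_KL(Q||P) = 1.55225 - 0.05269 - 0.15163 = 1.34793 ≈ 1.3479 bits

These are NOT equal (difference: 0.6296 bits). KL divergence is asymmetric: D_KL(P||Q) ≠ D_KL(Q||P) in general.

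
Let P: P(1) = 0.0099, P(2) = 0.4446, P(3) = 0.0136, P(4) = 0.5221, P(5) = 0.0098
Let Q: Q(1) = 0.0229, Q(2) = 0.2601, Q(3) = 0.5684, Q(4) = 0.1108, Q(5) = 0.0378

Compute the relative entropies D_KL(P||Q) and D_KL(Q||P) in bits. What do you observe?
D_KL(P||Q) = 1.4072 bits, D_KL(Q||P) = 2.7133 bits. The two directions give different values (D_KL(Q||P) exceeds D_KL(P||Q) by 1.3061 bits): KL divergence is asymmetric.

D_KL(P||Q) = Σ P(x) log₂(P(x)/Q(x))

Computing term by term:
  P(1)·log₂(P(1)/Q(1)) = 0.0099·log₂(0.0099/0.0229) = -0.01198
  P(2)·log₂(P(2)/Q(2)) = 0.4446·log₂(0.4446/0.2601) = 0.34387
  P(3)·log₂(P(3)/Q(3)) = 0.0136·log₂(0.0136/0.5684) = -0.07324
  P(4)·log₂(P(4)/Q(4)) = 0.5221·log₂(0.5221/0.1108) = 1.16761
  P(5)·log₂(P(5)/Q(5)) = 0.0098·log₂(0.0098/0.0378) = -0.01909

D_KL(P||Q) = -0.01198 + 0.34387 - 0.07324 + 1.16761 - 0.01909 = 1.40717 ≈ 1.4072 bits

D_KL(Q||P) = Σ Q(x) log₂(Q(x)/P(x))

Computing term by term:
  Q(1)·log₂(Q(1)/P(1)) = 0.0229·log₂(0.0229/0.0099) = 0.02771
  Q(2)·log₂(Q(2)/P(2)) = 0.2601·log₂(0.2601/0.4446) = -0.20117
  Q(3)·log₂(Q(3)/P(3)) = 0.5684·log₂(0.5684/0.0136) = 3.06096
  Q(4)·log₂(Q(4)/P(4)) = 0.1108·log₂(0.1108/0.5221) = -0.24779
  Q(5)·log₂(Q(5)/P(5)) = 0.0378·log₂(0.0378/0.0098) = 0.07362

D_KL(Q||P) = 0.02771 - 0.20117 + 3.06096 - 0.24779 + 0.07362 = 2.71333 ≈ 2.7133 bits

These are NOT equal (difference: 1.3061 bits). KL divergence is asymmetric: D_KL(P||Q) ≠ D_KL(Q||P) in general.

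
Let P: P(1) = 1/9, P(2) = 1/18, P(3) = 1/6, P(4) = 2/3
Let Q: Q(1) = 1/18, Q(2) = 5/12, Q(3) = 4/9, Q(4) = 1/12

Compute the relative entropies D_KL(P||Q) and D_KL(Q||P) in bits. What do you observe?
D_KL(P||Q) = 1.7138 bits, D_KL(Q||P) = 1.5346 bits. The two directions give different values (D_KL(P||Q) exceeds D_KL(Q||P) by 0.1792 bits): KL divergence is asymmetric.

D_KL(P||Q) = Σ P(x) log₂(P(x)/Q(x))

Computing term by term:
  P(1)·log₂(P(1)/Q(1)) = (1/9)·log₂((1/9)/(1/18)) = 0.11111
  P(2)·log₂(P(2)/Q(2)) = (1/18)·log₂((1/18)/(5/12)) = -0.16149
  P(3)·log₂(P(3)/Q(3)) = (1/6)·log₂((1/6)/(4/9)) = -0.23584
  P(4)·log₂(P(4)/Q(4)) = (2/3)·log₂((2/3)/(1/12)) = 2.00000

D_KL(P||Q) = 0.11111 - 0.16149 - 0.23584 + 2.00000 = 1.71378 ≈ 1.7138 bits

D_KL(Q||P) = Σ Q(x) log₂(Q(x)/P(x))

Computing term by term:
  Q(1)·log₂(Q(1)/P(1)) = (1/18)·log₂((1/18)/(1/9)) = -0.05556
  Q(2)·log₂(Q(2)/P(2)) = (5/12)·log₂((5/12)/(1/18)) = 1.21120
  Q(3)·log₂(Q(3)/P(3)) = (4/9)·log₂((4/9)/(1/6)) = 0.62891
  Q(4)·log₂(Q(4)/P(4)) = (1/12)·log₂((1/12)/(2/3)) = -0.25000

D_KL(Q||P) = -0.05556 + 1.21120 + 0.62891 - 0.25000 = 1.53455 ≈ 1.5346 bits

These are NOT equal (difference: 0.1792 bits). KL divergence is asymmetric: D_KL(P||Q) ≠ D_KL(Q||P) in general.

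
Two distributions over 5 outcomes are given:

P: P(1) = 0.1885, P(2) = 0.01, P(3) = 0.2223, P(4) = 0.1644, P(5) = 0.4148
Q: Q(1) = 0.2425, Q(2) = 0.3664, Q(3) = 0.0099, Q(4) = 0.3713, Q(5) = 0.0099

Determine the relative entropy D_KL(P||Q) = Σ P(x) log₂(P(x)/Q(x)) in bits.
2.9195 bits

D_KL(P||Q) = Σ P(x) log₂(P(x)/Q(x))

Computing term by term:
  P(1)·log₂(P(1)/Q(1)) = 0.1885·log₂(0.1885/0.2425) = -0.06850
  P(2)·log₂(P(2)/Q(2)) = 0.01·log₂(0.01/0.3664) = -0.05195
  P(3)·log₂(P(3)/Q(3)) = 0.2223·log₂(0.2223/0.0099) = 0.99789
  P(4)·log₂(P(4)/Q(4)) = 0.1644·log₂(0.1644/0.3713) = -0.19323
  P(5)·log₂(P(5)/Q(5)) = 0.4148·log₂(0.4148/0.0099) = 2.23529

D_KL(P||Q) = -0.06850 - 0.05195 + 0.99789 - 0.19323 + 2.23529 = 2.91950 ≈ 2.9195 bits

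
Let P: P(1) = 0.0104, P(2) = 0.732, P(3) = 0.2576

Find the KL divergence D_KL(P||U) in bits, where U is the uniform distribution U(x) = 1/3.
0.6829 bits

U(i) = 1/3 for all i

D_KL(P||U) = Σ P(x) log₂(P(x) / (1/3))
           = Σ P(x) log₂(P(x)) + log₂(3)
           = log₂(3) - H(P)

H(P) = -Σ P(x) log₂(P(x)):
  -P(1)·log₂(P(1)) = -(0.0104)·log₂(0.0104) = 0.06851
  -P(2)·log₂(P(2)) = -(0.732)·log₂(0.732) = 0.32946
  -P(3)·log₂(P(3)) = -(0.2576)·log₂(0.2576) = 0.50407
H(P) = 0.06851 + 0.32946 + 0.50407 = 0.90204 bits

log₂(3) = 1.58496 bits

D_KL(P||U) = 1.58496 - 0.90204 = 0.68292 ≈ 0.6829 bits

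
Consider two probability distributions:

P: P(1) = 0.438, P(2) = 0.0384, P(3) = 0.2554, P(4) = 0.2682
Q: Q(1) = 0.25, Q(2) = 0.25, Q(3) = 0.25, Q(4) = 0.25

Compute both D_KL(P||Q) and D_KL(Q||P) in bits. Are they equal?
D_KL(P||Q) = 0.2856 bits, D_KL(Q||P) = 0.4404 bits. No, they are not equal.

D_KL(P||Q) = Σ P(x) log₂(P(x)/Q(x))

Computing term by term:
  P(1)·log₂(P(1)/Q(1)) = 0.438·log₂(0.438/0.25) = 0.35434
  P(2)·log₂(P(2)/Q(2)) = 0.0384·log₂(0.0384/0.25) = -0.10379
  P(3)·log₂(P(3)/Q(3)) = 0.2554·log₂(0.2554/0.25) = 0.00787
  P(4)·log₂(P(4)/Q(4)) = 0.2682·log₂(0.2682/0.25) = 0.02719

D_KL(P||Q) = 0.35434 - 0.10379 + 0.00787 + 0.02719 = 0.28561 ≈ 0.2856 bits

D_KL(Q||P) = Σ Q(x) log₂(Q(x)/P(x))

Computing term by term:
  Q(1)·log₂(Q(1)/P(1)) = 0.25·log₂(0.25/0.438) = -0.20225
  Q(2)·log₂(Q(2)/P(2)) = 0.25·log₂(0.25/0.0384) = 0.67569
  Q(3)·log₂(Q(3)/P(3)) = 0.25·log₂(0.25/0.2554) = -0.00771
  Q(4)·log₂(Q(4)/P(4)) = 0.25·log₂(0.25/0.2682) = -0.02535

D_KL(Q||P) = -0.20225 + 0.67569 - 0.00771 - 0.02535 = 0.44038 ≈ 0.4404 bits

These are NOT equal (difference: 0.1548 bits). KL divergence is asymmetric: D_KL(P||Q) ≠ D_KL(Q||P) in general.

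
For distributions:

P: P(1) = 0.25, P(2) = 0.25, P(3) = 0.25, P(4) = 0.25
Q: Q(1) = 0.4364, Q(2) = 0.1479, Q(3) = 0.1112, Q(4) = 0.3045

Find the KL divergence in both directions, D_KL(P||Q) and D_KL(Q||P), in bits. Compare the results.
D_KL(P||Q) = 0.2095 bits, D_KL(Q||P) = 0.1954 bits. D_KL(P||Q) is larger than D_KL(Q||P) by 0.0141 bits; the two directions differ.

D_KL(P||Q) = Σ P(x) log₂(P(x)/Q(x))

Computing term by term:
  P(1)·log₂(P(1)/Q(1)) = 0.25·log₂(0.25/0.4364) = -0.20093
  P(2)·log₂(P(2)/Q(2)) = 0.25·log₂(0.25/0.1479) = 0.18933
  P(3)·log₂(P(3)/Q(3)) = 0.25·log₂(0.25/0.1112) = 0.29219
  P(4)·log₂(P(4)/Q(4)) = 0.25·log₂(0.25/0.3045) = -0.07113

D_KL(P||Q) = -0.20093 + 0.18933 + 0.29219 - 0.07113 = 0.20946 ≈ 0.2095 bits

D_KL(Q||P) = Σ Q(x) log₂(Q(x)/P(x))

Computing term by term:
  Q(1)·log₂(Q(1)/P(1)) = 0.4364·log₂(0.4364/0.25) = 0.35074
  Q(2)·log₂(Q(2)/P(2)) = 0.1479·log₂(0.1479/0.25) = -0.11201
  Q(3)·log₂(Q(3)/P(3)) = 0.1112·log₂(0.1112/0.25) = -0.12997
  Q(4)·log₂(Q(4)/P(4)) = 0.3045·log₂(0.3045/0.25) = 0.08663

D_KL(Q||P) = 0.35074 - 0.11201 - 0.12997 + 0.08663 = 0.19539 ≈ 0.1954 bits

These are NOT equal (difference: 0.0141 bits). KL divergence is asymmetric: D_KL(P||Q) ≠ D_KL(Q||P) in general.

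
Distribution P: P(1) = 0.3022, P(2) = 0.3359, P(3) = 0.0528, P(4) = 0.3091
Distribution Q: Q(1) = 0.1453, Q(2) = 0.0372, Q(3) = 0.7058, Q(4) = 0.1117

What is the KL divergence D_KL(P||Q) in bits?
1.6420 bits

D_KL(P||Q) = Σ P(x) log₂(P(x)/Q(x))

Computing term by term:
  P(1)·log₂(P(1)/Q(1)) = 0.3022·log₂(0.3022/0.1453) = 0.31926
  P(2)·log₂(P(2)/Q(2)) = 0.3359·log₂(0.3359/0.0372) = 1.06637
  P(3)·log₂(P(3)/Q(3)) = 0.0528·log₂(0.0528/0.7058) = -0.19751
  P(4)·log₂(P(4)/Q(4)) = 0.3091·log₂(0.3091/0.1117) = 0.45390

D_KL(P||Q) = 0.31926 + 1.06637 - 0.19751 + 0.45390 = 1.64202 ≈ 1.6420 bits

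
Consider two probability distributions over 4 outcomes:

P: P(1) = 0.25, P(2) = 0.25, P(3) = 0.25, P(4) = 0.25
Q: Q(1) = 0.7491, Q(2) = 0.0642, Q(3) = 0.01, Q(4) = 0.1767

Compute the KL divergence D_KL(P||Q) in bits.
1.3806 bits

D_KL(P||Q) = Σ P(x) log₂(P(x)/Q(x))

Computing term by term:
  P(1)·log₂(P(1)/Q(1)) = 0.25·log₂(0.25/0.7491) = -0.39581
  P(2)·log₂(P(2)/Q(2)) = 0.25·log₂(0.25/0.0642) = 0.49032
  P(3)·log₂(P(3)/Q(3)) = 0.25·log₂(0.25/0.01) = 1.16096
  P(4)·log₂(P(4)/Q(4)) = 0.25·log₂(0.25/0.1767) = 0.12516

D_KL(P||Q) = -0.39581 + 0.49032 + 1.16096 + 0.12516 = 1.38063 ≈ 1.3806 bits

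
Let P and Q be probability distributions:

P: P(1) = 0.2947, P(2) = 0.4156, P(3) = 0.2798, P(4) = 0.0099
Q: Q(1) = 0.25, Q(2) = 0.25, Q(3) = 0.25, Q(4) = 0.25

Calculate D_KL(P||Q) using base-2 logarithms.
0.3740 bits

D_KL(P||Q) = Σ P(x) log₂(P(x)/Q(x))

Computing term by term:
  P(1)·log₂(P(1)/Q(1)) = 0.2947·log₂(0.2947/0.25) = 0.06994
  P(2)·log₂(P(2)/Q(2)) = 0.4156·log₂(0.4156/0.25) = 0.30475
  P(3)·log₂(P(3)/Q(3)) = 0.2798·log₂(0.2798/0.25) = 0.04546
  P(4)·log₂(P(4)/Q(4)) = 0.0099·log₂(0.0099/0.25) = -0.04612

D_KL(P||Q) = 0.06994 + 0.30475 + 0.04546 - 0.04612 = 0.37403 ≈ 0.3740 bits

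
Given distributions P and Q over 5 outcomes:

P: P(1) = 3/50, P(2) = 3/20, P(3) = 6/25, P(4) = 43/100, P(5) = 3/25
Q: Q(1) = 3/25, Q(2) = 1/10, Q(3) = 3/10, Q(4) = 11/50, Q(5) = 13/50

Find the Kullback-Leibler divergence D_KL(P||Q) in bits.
0.2324 bits

D_KL(P||Q) = Σ P(x) log₂(P(x)/Q(x))

Computing term by term:
  P(1)·log₂(P(1)/Q(1)) = (3/50)·log₂((3/50)/(3/25)) = -0.06000
  P(2)·log₂(P(2)/Q(2)) = (3/20)·log₂((3/20)/(1/10)) = 0.08774
  P(3)·log₂(P(3)/Q(3)) = (6/25)·log₂((6/25)/(3/10)) = -0.07726
  P(4)·log₂(P(4)/Q(4)) = (43/100)·log₂((43/100)/(11/50)) = 0.41574
  P(5)·log₂(P(5)/Q(5)) = (3/25)·log₂((3/25)/(13/50)) = -0.13386

D_KL(P||Q) = -0.06000 + 0.08774 - 0.07726 + 0.41574 - 0.13386 = 0.23236 ≈ 0.2324 bits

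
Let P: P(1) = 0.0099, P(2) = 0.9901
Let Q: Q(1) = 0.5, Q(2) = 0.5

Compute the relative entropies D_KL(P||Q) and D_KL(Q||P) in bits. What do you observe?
D_KL(P||Q) = 0.9199 bits, D_KL(Q||P) = 2.3364 bits. The two directions give different values (D_KL(Q||P) exceeds D_KL(P||Q) by 1.4165 bits): KL divergence is asymmetric.

D_KL(P||Q) = Σ P(x) log₂(P(x)/Q(x))

Computing term by term:
  P(1)·log₂(P(1)/Q(1)) = 0.0099·log₂(0.0099/0.5) = -0.05602
  P(2)·log₂(P(2)/Q(2)) = 0.9901·log₂(0.9901/0.5) = 0.97589

D_KL(P||Q) = -0.05602 + 0.97589 = 0.91987 ≈ 0.9199 bits

D_KL(Q||P) = Σ Q(x) log₂(Q(x)/P(x))

Computing term by term:
  Q(1)·log₂(Q(1)/P(1)) = 0.5·log₂(0.5/0.0099) = 2.82918
  Q(2)·log₂(Q(2)/P(2)) = 0.5·log₂(0.5/0.9901) = -0.49282

D_KL(Q||P) = 2.82918 - 0.49282 = 2.33636 ≈ 2.3364 bits

These are NOT equal (difference: 1.4165 bits). KL divergence is asymmetric: D_KL(P||Q) ≠ D_KL(Q||P) in general.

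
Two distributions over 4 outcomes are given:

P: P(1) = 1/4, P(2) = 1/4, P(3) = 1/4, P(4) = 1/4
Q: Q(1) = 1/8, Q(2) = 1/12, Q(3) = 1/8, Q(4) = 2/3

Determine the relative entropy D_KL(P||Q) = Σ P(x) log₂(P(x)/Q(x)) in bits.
0.5425 bits

D_KL(P||Q) = Σ P(x) log₂(P(x)/Q(x))

Computing term by term:
  P(1)·log₂(P(1)/Q(1)) = (1/4)·log₂((1/4)/(1/8)) = 0.25000
  P(2)·log₂(P(2)/Q(2)) = (1/4)·log₂((1/4)/(1/12)) = 0.39624
  P(3)·log₂(P(3)/Q(3)) = (1/4)·log₂((1/4)/(1/8)) = 0.25000
  P(4)·log₂(P(4)/Q(4)) = (1/4)·log₂((1/4)/(2/3)) = -0.35376

D_KL(P||Q) = 0.25000 + 0.39624 + 0.25000 - 0.35376 = 0.54248 ≈ 0.5425 bits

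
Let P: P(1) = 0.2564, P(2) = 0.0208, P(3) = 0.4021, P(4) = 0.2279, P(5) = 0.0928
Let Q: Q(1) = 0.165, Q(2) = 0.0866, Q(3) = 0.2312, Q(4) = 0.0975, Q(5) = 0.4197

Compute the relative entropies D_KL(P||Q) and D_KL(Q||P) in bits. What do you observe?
D_KL(P||Q) = 0.5184 bits, D_KL(Q||P) = 0.6830 bits. The two directions give different values (D_KL(Q||P) exceeds D_KL(P||Q) by 0.1646 bits): KL divergence is asymmetric.

D_KL(P||Q) = Σ P(x) log₂(P(x)/Q(x))

Computing term by term:
  P(1)·log₂(P(1)/Q(1)) = 0.2564·log₂(0.2564/0.165) = 0.16305
  P(2)·log₂(P(2)/Q(2)) = 0.0208·log₂(0.0208/0.0866) = -0.04280
  P(3)·log₂(P(3)/Q(3)) = 0.4021·log₂(0.4021/0.2312) = 0.32104
  P(4)·log₂(P(4)/Q(4)) = 0.2279·log₂(0.2279/0.0975) = 0.27916
  P(5)·log₂(P(5)/Q(5)) = 0.0928·log₂(0.0928/0.4197) = -0.20204

D_KL(P||Q) = 0.16305 - 0.04280 + 0.32104 + 0.27916 - 0.20204 = 0.51841 ≈ 0.5184 bits

D_KL(Q||P) = Σ Q(x) log₂(Q(x)/P(x))

Computing term by term:
  Q(1)·log₂(Q(1)/P(1)) = 0.165·log₂(0.165/0.2564) = -0.10493
  Q(2)·log₂(Q(2)/P(2)) = 0.0866·log₂(0.0866/0.0208) = 0.17820
  Q(3)·log₂(Q(3)/P(3)) = 0.2312·log₂(0.2312/0.4021) = -0.18459
  Q(4)·log₂(Q(4)/P(4)) = 0.0975·log₂(0.0975/0.2279) = -0.11943
  Q(5)·log₂(Q(5)/P(5)) = 0.4197·log₂(0.4197/0.0928) = 0.91375

D_KL(Q||P) = -0.10493 + 0.17820 - 0.18459 - 0.11943 + 0.91375 = 0.68300 ≈ 0.6830 bits

These are NOT equal (difference: 0.1646 bits). KL divergence is asymmetric: D_KL(P||Q) ≠ D_KL(Q||P) in general.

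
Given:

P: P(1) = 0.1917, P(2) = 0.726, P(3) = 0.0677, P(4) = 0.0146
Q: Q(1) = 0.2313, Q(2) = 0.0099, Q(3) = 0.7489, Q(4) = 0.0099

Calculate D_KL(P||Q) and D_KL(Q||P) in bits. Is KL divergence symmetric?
D_KL(P||Q) = 4.2201 bits, D_KL(Q||P) = 2.5926 bits. No, KL divergence is not symmetric.

D_KL(P||Q) = Σ P(x) log₂(P(x)/Q(x))

Computing term by term:
  P(1)·log₂(P(1)/Q(1)) = 0.1917·log₂(0.1917/0.2313) = -0.05193
  P(2)·log₂(P(2)/Q(2)) = 0.726·log₂(0.726/0.0099) = 4.49858
  P(3)·log₂(P(3)/Q(3)) = 0.0677·log₂(0.0677/0.7489) = -0.23475
  P(4)·log₂(P(4)/Q(4)) = 0.0146·log₂(0.0146/0.0099) = 0.00818

D_KL(P||Q) = -0.05193 + 4.49858 - 0.23475 + 0.00818 = 4.22008 ≈ 4.2201 bits

D_KL(Q||P) = Σ Q(x) log₂(Q(x)/P(x))

Computing term by term:
  Q(1)·log₂(Q(1)/P(1)) = 0.2313·log₂(0.2313/0.1917) = 0.06266
  Q(2)·log₂(Q(2)/P(2)) = 0.0099·log₂(0.0099/0.726) = -0.06134
  Q(3)·log₂(Q(3)/P(3)) = 0.7489·log₂(0.7489/0.0677) = 2.59684
  Q(4)·log₂(Q(4)/P(4)) = 0.0099·log₂(0.0099/0.0146) = -0.00555

D_KL(Q||P) = 0.06266 - 0.06134 + 2.59684 - 0.00555 = 2.59261 ≈ 2.5926 bits

These are NOT equal (difference: 1.6275 bits). KL divergence is asymmetric: D_KL(P||Q) ≠ D_KL(Q||P) in general.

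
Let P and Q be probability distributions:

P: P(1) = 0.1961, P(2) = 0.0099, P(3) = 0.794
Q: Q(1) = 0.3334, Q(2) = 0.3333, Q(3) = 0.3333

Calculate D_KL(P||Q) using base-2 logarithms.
0.7940 bits

D_KL(P||Q) = Σ P(x) log₂(P(x)/Q(x))

Computing term by term:
  P(1)·log₂(P(1)/Q(1)) = 0.1961·log₂(0.1961/0.3334) = -0.15015
  P(2)·log₂(P(2)/Q(2)) = 0.0099·log₂(0.0099/0.3333) = -0.05023
  P(3)·log₂(P(3)/Q(3)) = 0.794·log₂(0.794/0.3333) = 0.99434

D_KL(P||Q) = -0.15015 - 0.05023 + 0.99434 = 0.79396 ≈ 0.7940 bits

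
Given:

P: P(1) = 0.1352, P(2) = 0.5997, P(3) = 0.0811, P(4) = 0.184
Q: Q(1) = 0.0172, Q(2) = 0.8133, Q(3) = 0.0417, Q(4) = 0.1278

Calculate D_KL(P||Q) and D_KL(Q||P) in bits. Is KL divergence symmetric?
D_KL(P||Q) = 0.3132 bits, D_KL(Q||P) = 0.1991 bits. No, KL divergence is not symmetric.

D_KL(P||Q) = Σ P(x) log₂(P(x)/Q(x))

Computing term by term:
  P(1)·log₂(P(1)/Q(1)) = 0.1352·log₂(0.1352/0.0172) = 0.40217
  P(2)·log₂(P(2)/Q(2)) = 0.5997·log₂(0.5997/0.8133) = -0.26360
  P(3)·log₂(P(3)/Q(3)) = 0.0811·log₂(0.0811/0.0417) = 0.07783
  P(4)·log₂(P(4)/Q(4)) = 0.184·log₂(0.184/0.1278) = 0.09675

D_KL(P||Q) = 0.40217 - 0.26360 + 0.07783 + 0.09675 = 0.31315 ≈ 0.3132 bits

D_KL(Q||P) = Σ Q(x) log₂(Q(x)/P(x))

Computing term by term:
  Q(1)·log₂(Q(1)/P(1)) = 0.0172·log₂(0.0172/0.1352) = -0.05116
  Q(2)·log₂(Q(2)/P(2)) = 0.8133·log₂(0.8133/0.5997) = 0.35748
  Q(3)·log₂(Q(3)/P(3)) = 0.0417·log₂(0.0417/0.0811) = -0.04002
  Q(4)·log₂(Q(4)/P(4)) = 0.1278·log₂(0.1278/0.184) = -0.06720

D_KL(Q||P) = -0.05116 + 0.35748 - 0.04002 - 0.06720 = 0.19910 ≈ 0.1991 bits

These are NOT equal (difference: 0.1141 bits). KL divergence is asymmetric: D_KL(P||Q) ≠ D_KL(Q||P) in general.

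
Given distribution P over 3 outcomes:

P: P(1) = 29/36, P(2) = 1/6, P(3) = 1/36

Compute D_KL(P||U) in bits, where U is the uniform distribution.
0.7592 bits

U(i) = 1/3 for all i

D_KL(P||U) = Σ P(x) log₂(P(x) / (1/3))
           = Σ P(x) log₂(P(x)) + log₂(3)
           = log₂(3) - H(P)

H(P) = -Σ P(x) log₂(P(x)):
  -P(1)·log₂(P(1)) = -(29/36)·log₂(29/36) = 0.25129
  -P(2)·log₂(P(2)) = -(1/6)·log₂(1/6) = 0.43083
  -P(3)·log₂(P(3)) = -(1/36)·log₂(1/36) = 0.14361
H(P) = 0.25129 + 0.43083 + 0.14361 = 0.82573 bits

log₂(3) = 1.58496 bits

D_KL(P||U) = 1.58496 - 0.82573 = 0.75923 ≈ 0.7592 bits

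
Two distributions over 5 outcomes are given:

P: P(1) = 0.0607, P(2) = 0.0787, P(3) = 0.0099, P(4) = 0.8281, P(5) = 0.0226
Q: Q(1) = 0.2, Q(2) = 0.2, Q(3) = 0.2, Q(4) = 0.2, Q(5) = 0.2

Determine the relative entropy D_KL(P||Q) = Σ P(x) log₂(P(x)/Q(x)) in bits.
1.3731 bits

D_KL(P||Q) = Σ P(x) log₂(P(x)/Q(x))

Computing term by term:
  P(1)·log₂(P(1)/Q(1)) = 0.0607·log₂(0.0607/0.2) = -0.10442
  P(2)·log₂(P(2)/Q(2)) = 0.0787·log₂(0.0787/0.2) = -0.10590
  P(3)·log₂(P(3)/Q(3)) = 0.0099·log₂(0.0099/0.2) = -0.04293
  P(4)·log₂(P(4)/Q(4)) = 0.8281·log₂(0.8281/0.2) = 1.69744
  P(5)·log₂(P(5)/Q(5)) = 0.0226·log₂(0.0226/0.2) = -0.07109

D_KL(P||Q) = -0.10442 - 0.10590 - 0.04293 + 1.69744 - 0.07109 = 1.37310 ≈ 1.3731 bits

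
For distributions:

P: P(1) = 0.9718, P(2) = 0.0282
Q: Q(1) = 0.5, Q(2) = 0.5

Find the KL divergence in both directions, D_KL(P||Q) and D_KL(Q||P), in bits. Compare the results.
D_KL(P||Q) = 0.8147 bits, D_KL(Q||P) = 1.5947 bits. D_KL(Q||P) is larger than D_KL(P||Q) by 0.7800 bits; the two directions differ.

D_KL(P||Q) = Σ P(x) log₂(P(x)/Q(x))

Computing term by term:
  P(1)·log₂(P(1)/Q(1)) = 0.9718·log₂(0.9718/0.5) = 0.93170
  P(2)·log₂(P(2)/Q(2)) = 0.0282·log₂(0.0282/0.5) = -0.11698

D_KL(P||Q) = 0.93170 - 0.11698 = 0.81472 ≈ 0.8147 bits

D_KL(Q||P) = Σ Q(x) log₂(Q(x)/P(x))

Computing term by term:
  Q(1)·log₂(Q(1)/P(1)) = 0.5·log₂(0.5/0.9718) = -0.47937
  Q(2)·log₂(Q(2)/P(2)) = 0.5·log₂(0.5/0.0282) = 2.07408

D_KL(Q||P) = -0.47937 + 2.07408 = 1.59471 ≈ 1.5947 bits

These are NOT equal (difference: 0.7800 bits). KL divergence is asymmetric: D_KL(P||Q) ≠ D_KL(Q||P) in general.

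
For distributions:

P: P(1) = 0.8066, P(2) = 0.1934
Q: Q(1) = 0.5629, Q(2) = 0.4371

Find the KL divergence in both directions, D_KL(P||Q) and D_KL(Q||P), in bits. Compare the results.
D_KL(P||Q) = 0.1911 bits, D_KL(Q||P) = 0.2221 bits. D_KL(Q||P) is larger than D_KL(P||Q) by 0.0310 bits; the two directions differ.

D_KL(P||Q) = Σ P(x) log₂(P(x)/Q(x))

Computing term by term:
  P(1)·log₂(P(1)/Q(1)) = 0.8066·log₂(0.8066/0.5629) = 0.41861
  P(2)·log₂(P(2)/Q(2)) = 0.1934·log₂(0.1934/0.4371) = -0.22751

D_KL(P||Q) = 0.41861 - 0.22751 = 0.19110 ≈ 0.1911 bits

D_KL(Q||P) = Σ Q(x) log₂(Q(x)/P(x))

Computing term by term:
  Q(1)·log₂(Q(1)/P(1)) = 0.5629·log₂(0.5629/0.8066) = -0.29213
  Q(2)·log₂(Q(2)/P(2)) = 0.4371·log₂(0.4371/0.1934) = 0.51419

D_KL(Q||P) = -0.29213 + 0.51419 = 0.22206 ≈ 0.2221 bits

These are NOT equal (difference: 0.0310 bits). KL divergence is asymmetric: D_KL(P||Q) ≠ D_KL(Q||P) in general.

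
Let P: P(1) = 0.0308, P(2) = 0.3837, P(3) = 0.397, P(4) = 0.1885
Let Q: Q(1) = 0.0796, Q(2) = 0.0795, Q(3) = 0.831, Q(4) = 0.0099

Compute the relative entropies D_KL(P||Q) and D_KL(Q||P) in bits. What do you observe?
D_KL(P||Q) = 1.2074 bits, D_KL(Q||P) = 0.7720 bits. The two directions give different values (D_KL(P||Q) exceeds D_KL(Q||P) by 0.4354 bits): KL divergence is asymmetric.

D_KL(P||Q) = Σ P(x) log₂(P(x)/Q(x))

Computing term by term:
  P(1)·log₂(P(1)/Q(1)) = 0.0308·log₂(0.0308/0.0796) = -0.04219
  P(2)·log₂(P(2)/Q(2)) = 0.3837·log₂(0.3837/0.0795) = 0.87136
  P(3)·log₂(P(3)/Q(3)) = 0.397·log₂(0.397/0.831) = -0.42309
  P(4)·log₂(P(4)/Q(4)) = 0.1885·log₂(0.1885/0.0099) = 0.80131

D_KL(P||Q) = -0.04219 + 0.87136 - 0.42309 + 0.80131 = 1.20739 ≈ 1.2074 bits

D_KL(Q||P) = Σ Q(x) log₂(Q(x)/P(x))

Computing term by term:
  Q(1)·log₂(Q(1)/P(1)) = 0.0796·log₂(0.0796/0.0308) = 0.10904
  Q(2)·log₂(Q(2)/P(2)) = 0.0795·log₂(0.0795/0.3837) = -0.18054
  Q(3)·log₂(Q(3)/P(3)) = 0.831·log₂(0.831/0.397) = 0.88560
  Q(4)·log₂(Q(4)/P(4)) = 0.0099·log₂(0.0099/0.1885) = -0.04208

D_KL(Q||P) = 0.10904 - 0.18054 + 0.88560 - 0.04208 = 0.77202 ≈ 0.7720 bits

These are NOT equal (difference: 0.4354 bits). KL divergence is asymmetric: D_KL(P||Q) ≠ D_KL(Q||P) in general.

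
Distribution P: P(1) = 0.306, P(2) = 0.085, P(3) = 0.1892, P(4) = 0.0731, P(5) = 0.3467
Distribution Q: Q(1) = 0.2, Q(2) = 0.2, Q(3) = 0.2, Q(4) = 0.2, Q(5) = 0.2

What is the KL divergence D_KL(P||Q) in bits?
0.2367 bits

D_KL(P||Q) = Σ P(x) log₂(P(x)/Q(x))

Computing term by term:
  P(1)·log₂(P(1)/Q(1)) = 0.306·log₂(0.306/0.2) = 0.18774
  P(2)·log₂(P(2)/Q(2)) = 0.085·log₂(0.085/0.2) = -0.10493
  P(3)·log₂(P(3)/Q(3)) = 0.1892·log₂(0.1892/0.2) = -0.01515
  P(4)·log₂(P(4)/Q(4)) = 0.0731·log₂(0.0731/0.2) = -0.10615
  P(5)·log₂(P(5)/Q(5)) = 0.3467·log₂(0.3467/0.2) = 0.27517

D_KL(P||Q) = 0.18774 - 0.10493 - 0.01515 - 0.10615 + 0.27517 = 0.23668 ≈ 0.2367 bits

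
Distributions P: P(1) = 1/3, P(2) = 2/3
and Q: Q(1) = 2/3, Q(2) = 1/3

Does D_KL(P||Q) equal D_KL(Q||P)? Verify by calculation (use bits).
D_KL(P||Q) = 0.3333 bits, D_KL(Q||P) = 0.3333 bits. Yes — for this pair D_KL(P||Q) = D_KL(Q||P).

D_KL(P||Q) = Σ P(x) log₂(P(x)/Q(x))

Computing term by term:
  P(1)·log₂(P(1)/Q(1)) = (1/3)·log₂((1/3)/(2/3)) = -0.33333
  P(2)·log₂(P(2)/Q(2)) = (2/3)·log₂((2/3)/(1/3)) = 0.66667

D_KL(P||Q) = -0.33333 + 0.66667 = 0.33334 ≈ 0.3333 bits

D_KL(Q||P) = Σ Q(x) log₂(Q(x)/P(x))

Computing term by term:
  Q(1)·log₂(Q(1)/P(1)) = (2/3)·log₂((2/3)/(1/3)) = 0.66667
  Q(2)·log₂(Q(2)/P(2)) = (1/3)·log₂((1/3)/(2/3)) = -0.33333

D_KL(Q||P) = 0.66667 - 0.33333 = 0.33334 ≈ 0.3333 bits

These ARE equal here. Q is P with outcomes relabeled (Q(1) = P(2), Q(2) = P(1)) by a relabeling that is its own inverse, so the two sums contain exactly the same terms in a different order. This is a special case — KL divergence is not symmetric in general: D_KL(P||Q) ≠ D_KL(Q||P) for most P, Q.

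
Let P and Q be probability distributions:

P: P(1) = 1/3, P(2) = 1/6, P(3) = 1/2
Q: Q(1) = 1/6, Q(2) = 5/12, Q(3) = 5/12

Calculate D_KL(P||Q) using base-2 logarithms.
0.2445 bits

D_KL(P||Q) = Σ P(x) log₂(P(x)/Q(x))

Computing term by term:
  P(1)·log₂(P(1)/Q(1)) = (1/3)·log₂((1/3)/(1/6)) = 0.33333
  P(2)·log₂(P(2)/Q(2)) = (1/6)·log₂((1/6)/(5/12)) = -0.22032
  P(3)·log₂(P(3)/Q(3)) = (1/2)·log₂((1/2)/(5/12)) = 0.13152

D_KL(P||Q) = 0.33333 - 0.22032 + 0.13152 = 0.24453 ≈ 0.2445 bits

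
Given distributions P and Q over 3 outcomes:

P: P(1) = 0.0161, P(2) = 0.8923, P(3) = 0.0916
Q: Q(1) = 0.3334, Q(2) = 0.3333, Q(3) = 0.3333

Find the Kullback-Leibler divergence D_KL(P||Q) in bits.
1.0266 bits

D_KL(P||Q) = Σ P(x) log₂(P(x)/Q(x))

Computing term by term:
  P(1)·log₂(P(1)/Q(1)) = 0.0161·log₂(0.0161/0.3334) = -0.07039
  P(2)·log₂(P(2)/Q(2)) = 0.8923·log₂(0.8923/0.3333) = 1.26770
  P(3)·log₂(P(3)/Q(3)) = 0.0916·log₂(0.0916/0.3333) = -0.17069

D_KL(P||Q) = -0.07039 + 1.26770 - 0.17069 = 1.02662 ≈ 1.0266 bits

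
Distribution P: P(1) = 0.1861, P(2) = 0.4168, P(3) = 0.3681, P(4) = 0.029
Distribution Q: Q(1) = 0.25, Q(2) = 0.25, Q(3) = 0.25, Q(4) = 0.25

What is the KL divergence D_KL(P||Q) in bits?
0.3434 bits

D_KL(P||Q) = Σ P(x) log₂(P(x)/Q(x))

Computing term by term:
  P(1)·log₂(P(1)/Q(1)) = 0.1861·log₂(0.1861/0.25) = -0.07925
  P(2)·log₂(P(2)/Q(2)) = 0.4168·log₂(0.4168/0.25) = 0.30736
  P(3)·log₂(P(3)/Q(3)) = 0.3681·log₂(0.3681/0.25) = 0.20546
  P(4)·log₂(P(4)/Q(4)) = 0.029·log₂(0.029/0.25) = -0.09013

D_KL(P||Q) = -0.07925 + 0.30736 + 0.20546 - 0.09013 = 0.34344 ≈ 0.3434 bits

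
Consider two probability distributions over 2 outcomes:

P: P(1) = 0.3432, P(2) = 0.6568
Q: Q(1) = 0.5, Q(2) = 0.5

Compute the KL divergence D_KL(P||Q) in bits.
0.0722 bits

D_KL(P||Q) = Σ P(x) log₂(P(x)/Q(x))

Computing term by term:
  P(1)·log₂(P(1)/Q(1)) = 0.3432·log₂(0.3432/0.5) = -0.18632
  P(2)·log₂(P(2)/Q(2)) = 0.6568·log₂(0.6568/0.5) = 0.25847

D_KL(P||Q) = -0.18632 + 0.25847 = 0.07215 ≈ 0.0722 bits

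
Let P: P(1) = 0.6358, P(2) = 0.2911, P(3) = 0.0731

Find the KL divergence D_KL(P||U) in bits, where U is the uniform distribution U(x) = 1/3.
0.3754 bits

U(i) = 1/3 for all i

D_KL(P||U) = Σ P(x) log₂(P(x) / (1/3))
           = Σ P(x) log₂(P(x)) + log₂(3)
           = log₂(3) - H(P)

H(P) = -Σ P(x) log₂(P(x)):
  -P(1)·log₂(P(1)) = -(0.6358)·log₂(0.6358) = 0.41540
  -P(2)·log₂(P(2)) = -(0.2911)·log₂(0.2911) = 0.51828
  -P(3)·log₂(P(3)) = -(0.0731)·log₂(0.0731) = 0.27588
H(P) = 0.41540 + 0.51828 + 0.27588 = 1.20956 bits

log₂(3) = 1.58496 bits

D_KL(P||U) = 1.58496 - 1.20956 = 0.37540 ≈ 0.3754 bits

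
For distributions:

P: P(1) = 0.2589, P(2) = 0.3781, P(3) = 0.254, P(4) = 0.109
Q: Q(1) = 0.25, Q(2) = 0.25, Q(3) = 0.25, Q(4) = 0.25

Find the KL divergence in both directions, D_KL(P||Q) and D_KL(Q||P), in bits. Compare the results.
D_KL(P||Q) = 0.1140 bits, D_KL(Q||P) = 0.1318 bits. D_KL(Q||P) is larger than D_KL(P||Q) by 0.0178 bits; the two directions differ.

D_KL(P||Q) = Σ P(x) log₂(P(x)/Q(x))

Computing term by term:
  P(1)·log₂(P(1)/Q(1)) = 0.2589·log₂(0.2589/0.25) = 0.01307
  P(2)·log₂(P(2)/Q(2)) = 0.3781·log₂(0.3781/0.25) = 0.22567
  P(3)·log₂(P(3)/Q(3)) = 0.254·log₂(0.254/0.25) = 0.00582
  P(4)·log₂(P(4)/Q(4)) = 0.109·log₂(0.109/0.25) = -0.13054

D_KL(P||Q) = 0.01307 + 0.22567 + 0.00582 - 0.13054 = 0.11402 ≈ 0.1140 bits

D_KL(Q||P) = Σ Q(x) log₂(Q(x)/P(x))

Computing term by term:
  Q(1)·log₂(Q(1)/P(1)) = 0.25·log₂(0.25/0.2589) = -0.01262
  Q(2)·log₂(Q(2)/P(2)) = 0.25·log₂(0.25/0.3781) = -0.14921
  Q(3)·log₂(Q(3)/P(3)) = 0.25·log₂(0.25/0.254) = -0.00573
  Q(4)·log₂(Q(4)/P(4)) = 0.25·log₂(0.25/0.109) = 0.29940

D_KL(Q||P) = -0.01262 - 0.14921 - 0.00573 + 0.29940 = 0.13184 ≈ 0.1318 bits

These are NOT equal (difference: 0.0178 bits). KL divergence is asymmetric: D_KL(P||Q) ≠ D_KL(Q||P) in general.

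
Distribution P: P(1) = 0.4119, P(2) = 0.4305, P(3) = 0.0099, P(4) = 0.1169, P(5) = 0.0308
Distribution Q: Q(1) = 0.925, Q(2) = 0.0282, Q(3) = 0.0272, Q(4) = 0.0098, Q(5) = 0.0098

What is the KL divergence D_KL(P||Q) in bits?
1.6666 bits

D_KL(P||Q) = Σ P(x) log₂(P(x)/Q(x))

Computing term by term:
  P(1)·log₂(P(1)/Q(1)) = 0.4119·log₂(0.4119/0.925) = -0.48075
  P(2)·log₂(P(2)/Q(2)) = 0.4305·log₂(0.4305/0.0282) = 1.69283
  P(3)·log₂(P(3)/Q(3)) = 0.0099·log₂(0.0099/0.0272) = -0.01444
  P(4)·log₂(P(4)/Q(4)) = 0.1169·log₂(0.1169/0.0098) = 0.41808
  P(5)·log₂(P(5)/Q(5)) = 0.0308·log₂(0.0308/0.0098) = 0.05088

D_KL(P||Q) = -0.48075 + 1.69283 - 0.01444 + 0.41808 + 0.05088 = 1.66660 ≈ 1.6666 bits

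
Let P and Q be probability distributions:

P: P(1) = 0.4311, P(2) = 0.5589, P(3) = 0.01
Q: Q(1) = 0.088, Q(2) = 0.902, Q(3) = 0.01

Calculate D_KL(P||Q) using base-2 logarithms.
0.6023 bits

D_KL(P||Q) = Σ P(x) log₂(P(x)/Q(x))

Computing term by term:
  P(1)·log₂(P(1)/Q(1)) = 0.4311·log₂(0.4311/0.088) = 0.98827
  P(2)·log₂(P(2)/Q(2)) = 0.5589·log₂(0.5589/0.902) = -0.38594
  P(3)·log₂(P(3)/Q(3)) = 0.01·log₂(0.01/0.01) = 0.00000

D_KL(P||Q) = 0.98827 - 0.38594 + 0.00000 = 0.60233 ≈ 0.6023 bits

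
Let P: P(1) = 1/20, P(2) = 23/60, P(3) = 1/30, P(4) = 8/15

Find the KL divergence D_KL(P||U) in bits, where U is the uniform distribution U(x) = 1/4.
0.6064 bits

U(i) = 1/4 for all i

D_KL(P||U) = Σ P(x) log₂(P(x) / (1/4))
           = Σ P(x) log₂(P(x)) + log₂(4)
           = log₂(4) - H(P)

H(P) = -Σ P(x) log₂(P(x)):
  -P(1)·log₂(P(1)) = -(1/20)·log₂(1/20) = 0.21610
  -P(2)·log₂(P(2)) = -(23/60)·log₂(23/60) = 0.53028
  -P(3)·log₂(P(3)) = -(1/30)·log₂(1/30) = 0.16356
  -P(4)·log₂(P(4)) = -(8/15)·log₂(8/15) = 0.48367
H(P) = 0.21610 + 0.53028 + 0.16356 + 0.48367 = 1.39361 bits

log₂(4) = 2.00000 bits

D_KL(P||U) = 2.00000 - 1.39361 = 0.60639 ≈ 0.6064 bits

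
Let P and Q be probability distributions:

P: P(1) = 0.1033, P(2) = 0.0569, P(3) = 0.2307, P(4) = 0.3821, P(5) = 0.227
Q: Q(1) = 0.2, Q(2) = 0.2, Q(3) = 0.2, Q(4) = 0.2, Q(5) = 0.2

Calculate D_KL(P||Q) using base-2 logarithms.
0.2442 bits

D_KL(P||Q) = Σ P(x) log₂(P(x)/Q(x))

Computing term by term:
  P(1)·log₂(P(1)/Q(1)) = 0.1033·log₂(0.1033/0.2) = -0.09846
  P(2)·log₂(P(2)/Q(2)) = 0.0569·log₂(0.0569/0.2) = -0.10319
  P(3)·log₂(P(3)/Q(3)) = 0.2307·log₂(0.2307/0.2) = 0.04753
  P(4)·log₂(P(4)/Q(4)) = 0.3821·log₂(0.3821/0.2) = 0.35686
  P(5)·log₂(P(5)/Q(5)) = 0.227·log₂(0.227/0.2) = 0.04147

D_KL(P||Q) = -0.09846 - 0.10319 + 0.04753 + 0.35686 + 0.04147 = 0.24421 ≈ 0.2442 bits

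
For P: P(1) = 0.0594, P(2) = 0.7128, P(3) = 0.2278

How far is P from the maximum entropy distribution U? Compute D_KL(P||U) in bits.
0.5087 bits

U(i) = 1/3 for all i

D_KL(P||U) = Σ P(x) log₂(P(x) / (1/3))
           = Σ P(x) log₂(P(x)) + log₂(3)
           = log₂(3) - H(P)

H(P) = -Σ P(x) log₂(P(x)):
  -P(1)·log₂(P(1)) = -(0.0594)·log₂(0.0594) = 0.24196
  -P(2)·log₂(P(2)) = -(0.7128)·log₂(0.7128) = 0.34815
  -P(3)·log₂(P(3)) = -(0.2278)·log₂(0.2278) = 0.48616
H(P) = 0.24196 + 0.34815 + 0.48616 = 1.07627 bits

log₂(3) = 1.58496 bits

D_KL(P||U) = 1.58496 - 1.07627 = 0.50869 ≈ 0.5087 bits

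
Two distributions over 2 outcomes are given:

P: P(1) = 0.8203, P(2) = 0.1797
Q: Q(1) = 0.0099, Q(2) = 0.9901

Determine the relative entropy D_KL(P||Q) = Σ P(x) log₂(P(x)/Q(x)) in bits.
4.7850 bits

D_KL(P||Q) = Σ P(x) log₂(P(x)/Q(x))

Computing term by term:
  P(1)·log₂(P(1)/Q(1)) = 0.8203·log₂(0.8203/0.0099) = 5.22743
  P(2)·log₂(P(2)/Q(2)) = 0.1797·log₂(0.1797/0.9901) = -0.44242

D_KL(P||Q) = 5.22743 - 0.44242 = 4.78501 ≈ 4.7850 bits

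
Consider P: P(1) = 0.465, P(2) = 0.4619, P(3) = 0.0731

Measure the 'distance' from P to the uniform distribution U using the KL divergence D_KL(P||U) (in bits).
0.2807 bits

U(i) = 1/3 for all i

D_KL(P||U) = Σ P(x) log₂(P(x) / (1/3))
           = Σ P(x) log₂(P(x)) + log₂(3)
           = log₂(3) - H(P)

H(P) = -Σ P(x) log₂(P(x)):
  -P(1)·log₂(P(1)) = -(0.465)·log₂(0.465) = 0.51368
  -P(2)·log₂(P(2)) = -(0.4619)·log₂(0.4619) = 0.51472
  -P(3)·log₂(P(3)) = -(0.0731)·log₂(0.0731) = 0.27588
H(P) = 0.51368 + 0.51472 + 0.27588 = 1.30428 bits

log₂(3) = 1.58496 bits

D_KL(P||U) = 1.58496 - 1.30428 = 0.28068 ≈ 0.2807 bits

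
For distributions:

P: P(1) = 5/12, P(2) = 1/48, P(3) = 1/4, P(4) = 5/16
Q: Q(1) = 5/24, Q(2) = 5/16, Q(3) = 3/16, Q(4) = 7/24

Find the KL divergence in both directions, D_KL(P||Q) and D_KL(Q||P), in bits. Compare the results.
D_KL(P||Q) = 0.4701 bits, D_KL(Q||P) = 0.9057 bits. D_KL(Q||P) is larger than D_KL(P||Q) by 0.4356 bits; the two directions differ.

D_KL(P||Q) = Σ P(x) log₂(P(x)/Q(x))

Computing term by term:
  P(1)·log₂(P(1)/Q(1)) = (5/12)·log₂((5/12)/(5/24)) = 0.41667
  P(2)·log₂(P(2)/Q(2)) = (1/48)·log₂((1/48)/(5/16)) = -0.08139
  P(3)·log₂(P(3)/Q(3)) = (1/4)·log₂((1/4)/(3/16)) = 0.10376
  P(4)·log₂(P(4)/Q(4)) = (5/16)·log₂((5/16)/(7/24)) = 0.03110

D_KL(P||Q) = 0.41667 - 0.08139 + 0.10376 + 0.03110 = 0.47014 ≈ 0.4701 bits

D_KL(Q||P) = Σ Q(x) log₂(Q(x)/P(x))

Computing term by term:
  Q(1)·log₂(Q(1)/P(1)) = (5/24)·log₂((5/24)/(5/12)) = -0.20833
  Q(2)·log₂(Q(2)/P(2)) = (5/16)·log₂((5/16)/(1/48)) = 1.22090
  Q(3)·log₂(Q(3)/P(3)) = (3/16)·log₂((3/16)/(1/4)) = -0.07782
  Q(4)·log₂(Q(4)/P(4)) = (7/24)·log₂((7/24)/(5/16)) = -0.02903

D_KL(Q||P) = -0.20833 + 1.22090 - 0.07782 - 0.02903 = 0.90572 ≈ 0.9057 bits

These are NOT equal (difference: 0.4356 bits). KL divergence is asymmetric: D_KL(P||Q) ≠ D_KL(Q||P) in general.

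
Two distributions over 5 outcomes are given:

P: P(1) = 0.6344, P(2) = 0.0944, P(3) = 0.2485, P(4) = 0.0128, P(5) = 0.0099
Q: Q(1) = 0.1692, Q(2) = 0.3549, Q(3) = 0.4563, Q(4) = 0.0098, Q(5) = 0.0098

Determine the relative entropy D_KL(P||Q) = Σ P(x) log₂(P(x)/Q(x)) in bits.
0.8164 bits

D_KL(P||Q) = Σ P(x) log₂(P(x)/Q(x))

Computing term by term:
  P(1)·log₂(P(1)/Q(1)) = 0.6344·log₂(0.6344/0.1692) = 1.20959
  P(2)·log₂(P(2)/Q(2)) = 0.0944·log₂(0.0944/0.3549) = -0.18036
  P(3)·log₂(P(3)/Q(3)) = 0.2485·log₂(0.2485/0.4563) = -0.21787
  P(4)·log₂(P(4)/Q(4)) = 0.0128·log₂(0.0128/0.0098) = 0.00493
  P(5)·log₂(P(5)/Q(5)) = 0.0099·log₂(0.0099/0.0098) = 0.00015

D_KL(P||Q) = 1.20959 - 0.18036 - 0.21787 + 0.00493 + 0.00015 = 0.81644 ≈ 0.8164 bits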